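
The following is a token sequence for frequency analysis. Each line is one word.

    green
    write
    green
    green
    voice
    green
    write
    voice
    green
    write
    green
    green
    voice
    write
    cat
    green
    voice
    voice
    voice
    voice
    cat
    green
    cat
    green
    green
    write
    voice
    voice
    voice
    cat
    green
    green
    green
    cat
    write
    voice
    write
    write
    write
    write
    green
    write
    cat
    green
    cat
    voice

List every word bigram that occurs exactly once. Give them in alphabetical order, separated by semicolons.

Bigram counts meeting the condition (exactly once):
  cat voice: 1
  cat write: 1

cat voice; cat write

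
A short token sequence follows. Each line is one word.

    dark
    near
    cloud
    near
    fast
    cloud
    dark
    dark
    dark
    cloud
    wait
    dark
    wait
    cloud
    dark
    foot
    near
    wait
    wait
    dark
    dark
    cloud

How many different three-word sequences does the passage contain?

19

22 tokens → 20 trigram windows in total.
Repeated trigrams (each contributes count−1 duplicates):
  dark dark cloud: 2
1 duplicate windows → 20 − 1 = 19 distinct.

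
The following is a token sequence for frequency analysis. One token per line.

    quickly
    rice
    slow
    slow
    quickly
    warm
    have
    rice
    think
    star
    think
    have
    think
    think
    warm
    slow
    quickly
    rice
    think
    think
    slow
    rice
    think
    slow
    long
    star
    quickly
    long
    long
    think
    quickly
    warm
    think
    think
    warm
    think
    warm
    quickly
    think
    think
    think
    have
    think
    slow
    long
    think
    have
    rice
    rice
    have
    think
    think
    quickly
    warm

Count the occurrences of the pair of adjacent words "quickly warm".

Scanning the 53 overlapping bigram windows for "quickly warm":
  position 5–6: quickly warm
  position 31–32: quickly warm
  position 53–54: quickly warm

3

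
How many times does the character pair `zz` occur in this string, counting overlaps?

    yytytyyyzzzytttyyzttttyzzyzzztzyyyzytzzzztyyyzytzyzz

9

Sliding a length-2 window over the 52 characters (51 positions):
  position 9–10: zz
  position 10–11: zz
  position 24–25: zz
  position 27–28: zz
  position 28–29: zz
  position 38–39: zz
  position 39–40: zz
  position 40–41: zz
  position 51–52: zz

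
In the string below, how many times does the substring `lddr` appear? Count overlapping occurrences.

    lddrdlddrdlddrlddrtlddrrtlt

Sliding a length-4 window over the 27 characters (24 positions):
  position 1–4: lddr
  position 6–9: lddr
  position 11–14: lddr
  position 15–18: lddr
  position 20–23: lddr

5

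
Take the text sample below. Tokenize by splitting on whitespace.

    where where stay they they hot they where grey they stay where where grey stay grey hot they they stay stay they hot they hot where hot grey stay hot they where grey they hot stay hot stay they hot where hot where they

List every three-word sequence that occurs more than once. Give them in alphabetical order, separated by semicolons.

hot they where; hot where hot; stay they hot; they hot they; they hot where; they where grey; where grey they

Trigram counts meeting the condition (more than once):
  hot they where: 2
  hot where hot: 2
  stay they hot: 2
  they hot they: 2
  they hot where: 2
  they where grey: 2
  where grey they: 2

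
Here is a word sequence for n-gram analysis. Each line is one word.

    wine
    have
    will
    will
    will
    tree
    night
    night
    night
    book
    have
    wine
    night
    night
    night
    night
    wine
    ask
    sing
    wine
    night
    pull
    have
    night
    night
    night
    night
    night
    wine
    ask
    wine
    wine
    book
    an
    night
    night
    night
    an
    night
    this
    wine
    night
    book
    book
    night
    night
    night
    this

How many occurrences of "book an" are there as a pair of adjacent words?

1

Scanning the 47 overlapping bigram windows for "book an":
  position 33–34: book an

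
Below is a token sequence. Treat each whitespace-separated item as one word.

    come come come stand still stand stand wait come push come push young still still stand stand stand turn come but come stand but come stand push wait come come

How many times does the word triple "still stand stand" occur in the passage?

Scanning the 28 overlapping trigram windows for "still stand stand":
  position 5–7: still stand stand
  position 15–17: still stand stand

2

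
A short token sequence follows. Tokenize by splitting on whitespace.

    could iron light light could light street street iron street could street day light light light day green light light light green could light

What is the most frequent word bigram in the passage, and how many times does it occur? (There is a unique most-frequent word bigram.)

Bigram frequencies (highest first):
  light light: 5
  could light: 2
  could iron: 1
  iron light: 1
  light could: 1
  light street: 1
  … (12 more, each ≤ 1)

"light light", 5 times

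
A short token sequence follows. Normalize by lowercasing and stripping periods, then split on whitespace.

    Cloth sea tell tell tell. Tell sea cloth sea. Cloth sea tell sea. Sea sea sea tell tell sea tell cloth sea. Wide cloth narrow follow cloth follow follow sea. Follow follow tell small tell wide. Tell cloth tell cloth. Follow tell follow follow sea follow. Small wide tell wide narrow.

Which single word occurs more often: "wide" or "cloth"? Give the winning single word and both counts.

"wide": 4 occurrences
"cloth": 8 occurrences

"cloth" (8 vs 4)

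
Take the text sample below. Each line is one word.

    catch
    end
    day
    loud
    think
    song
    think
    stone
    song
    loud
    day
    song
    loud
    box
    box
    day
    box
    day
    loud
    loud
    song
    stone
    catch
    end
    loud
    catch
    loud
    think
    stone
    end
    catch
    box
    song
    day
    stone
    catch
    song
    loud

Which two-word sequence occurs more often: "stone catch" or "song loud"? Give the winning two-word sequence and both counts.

"song loud" (3 vs 2)

"stone catch": 2 occurrences
"song loud": 3 occurrences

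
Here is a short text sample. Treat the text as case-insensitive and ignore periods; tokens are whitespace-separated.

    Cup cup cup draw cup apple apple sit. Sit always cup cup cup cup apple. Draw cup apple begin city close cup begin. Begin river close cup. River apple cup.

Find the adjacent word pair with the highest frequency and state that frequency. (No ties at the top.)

"cup cup", 5 times

Bigram frequencies (highest first):
  cup cup: 5
  cup apple: 3
  draw cup: 2
  close cup: 2
  cup draw: 1
  apple apple: 1
  … (15 more, each ≤ 1)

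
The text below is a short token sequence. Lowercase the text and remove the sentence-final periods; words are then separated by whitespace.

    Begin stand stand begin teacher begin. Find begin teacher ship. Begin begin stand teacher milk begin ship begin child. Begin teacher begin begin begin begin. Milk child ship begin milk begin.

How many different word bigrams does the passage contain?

19

31 tokens → 30 bigram windows in total.
Repeated bigrams (each contributes count−1 duplicates):
  begin begin: 4
  begin teacher: 3
  ship begin: 3
  begin milk: 2
  begin stand: 2
  milk begin: 2
  teacher begin: 2
11 duplicate windows → 30 − 11 = 19 distinct.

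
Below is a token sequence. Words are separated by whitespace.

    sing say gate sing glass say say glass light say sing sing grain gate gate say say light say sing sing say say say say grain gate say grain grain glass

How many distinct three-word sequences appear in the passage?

26

31 tokens → 29 trigram windows in total.
Repeated trigrams (each contributes count−1 duplicates):
  light say sing: 2
  say say say: 2
  say sing sing: 2
3 duplicate windows → 29 − 3 = 26 distinct.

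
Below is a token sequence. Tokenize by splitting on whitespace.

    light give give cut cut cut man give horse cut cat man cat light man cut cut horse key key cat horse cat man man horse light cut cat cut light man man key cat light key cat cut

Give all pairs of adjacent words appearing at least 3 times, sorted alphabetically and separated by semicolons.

cut cut; key cat

Bigram counts meeting the condition (at least 3 times):
  cut cut: 3
  key cat: 3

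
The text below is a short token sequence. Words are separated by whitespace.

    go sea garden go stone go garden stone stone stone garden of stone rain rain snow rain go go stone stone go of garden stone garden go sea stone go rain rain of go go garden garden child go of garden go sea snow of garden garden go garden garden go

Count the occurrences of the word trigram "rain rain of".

Scanning the 49 overlapping trigram windows for "rain rain of":
  position 31–33: rain rain of

1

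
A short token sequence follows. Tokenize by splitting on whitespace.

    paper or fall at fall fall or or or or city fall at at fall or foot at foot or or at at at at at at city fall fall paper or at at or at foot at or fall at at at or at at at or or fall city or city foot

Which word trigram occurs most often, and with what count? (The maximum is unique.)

"at at at", 6 times

Trigram frequencies (highest first):
  at at at: 6
  or at at: 3
  at at or: 3
  or fall at: 2
  or or or: 2
  fall at at: 2
  … (33 more, each ≤ 2)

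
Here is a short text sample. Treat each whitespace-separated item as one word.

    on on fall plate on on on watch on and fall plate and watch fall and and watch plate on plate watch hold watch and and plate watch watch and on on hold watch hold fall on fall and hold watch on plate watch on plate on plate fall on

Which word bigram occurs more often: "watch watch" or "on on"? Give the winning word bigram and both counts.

"on on" (4 vs 1)

"watch watch": 1 occurrence
"on on": 4 occurrences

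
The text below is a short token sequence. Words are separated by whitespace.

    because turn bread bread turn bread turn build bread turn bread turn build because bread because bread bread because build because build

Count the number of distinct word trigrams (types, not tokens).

17

22 tokens → 20 trigram windows in total.
Repeated trigrams (each contributes count−1 duplicates):
  bread turn bread: 2
  bread turn build: 2
  turn bread turn: 2
3 duplicate windows → 20 − 3 = 17 distinct.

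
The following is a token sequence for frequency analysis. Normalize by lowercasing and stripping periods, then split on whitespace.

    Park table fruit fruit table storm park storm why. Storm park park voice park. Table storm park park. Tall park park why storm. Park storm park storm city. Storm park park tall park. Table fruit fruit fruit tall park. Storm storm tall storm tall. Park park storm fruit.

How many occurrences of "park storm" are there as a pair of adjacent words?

Scanning the 47 overlapping bigram windows for "park storm":
  position 7–8: park storm
  position 24–25: park storm
  position 26–27: park storm
  position 39–40: park storm
  position 46–47: park storm

5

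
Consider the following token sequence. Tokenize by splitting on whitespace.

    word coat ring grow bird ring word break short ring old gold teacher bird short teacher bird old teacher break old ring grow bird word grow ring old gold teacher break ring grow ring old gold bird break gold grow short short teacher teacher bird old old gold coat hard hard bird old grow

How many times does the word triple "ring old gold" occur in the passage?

Scanning the 52 overlapping trigram windows for "ring old gold":
  position 10–12: ring old gold
  position 27–29: ring old gold
  position 34–36: ring old gold

3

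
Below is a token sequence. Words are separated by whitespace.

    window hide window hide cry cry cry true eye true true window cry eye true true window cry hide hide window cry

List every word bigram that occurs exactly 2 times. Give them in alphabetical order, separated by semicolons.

Bigram counts meeting the condition (exactly 2 times):
  cry cry: 2
  eye true: 2
  hide window: 2
  true true: 2
  true window: 2
  window hide: 2

cry cry; eye true; hide window; true true; true window; window hide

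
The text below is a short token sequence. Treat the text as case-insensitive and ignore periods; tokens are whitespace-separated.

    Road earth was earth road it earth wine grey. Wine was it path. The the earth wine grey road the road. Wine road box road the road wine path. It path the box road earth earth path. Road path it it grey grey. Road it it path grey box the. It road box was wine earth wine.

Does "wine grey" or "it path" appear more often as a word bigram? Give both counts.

"it path" (3 vs 2)

"wine grey": 2 occurrences
"it path": 3 occurrences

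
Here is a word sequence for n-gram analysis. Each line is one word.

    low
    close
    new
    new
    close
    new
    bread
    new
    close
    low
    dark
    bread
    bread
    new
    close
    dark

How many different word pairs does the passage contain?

11

16 tokens → 15 bigram windows in total.
Repeated bigrams (each contributes count−1 duplicates):
  new close: 3
  bread new: 2
  close new: 2
4 duplicate windows → 15 − 4 = 11 distinct.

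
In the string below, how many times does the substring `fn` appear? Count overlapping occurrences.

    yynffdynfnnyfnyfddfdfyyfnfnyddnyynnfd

4

Sliding a length-2 window over the 37 characters (36 positions):
  position 9–10: fn
  position 13–14: fn
  position 24–25: fn
  position 26–27: fn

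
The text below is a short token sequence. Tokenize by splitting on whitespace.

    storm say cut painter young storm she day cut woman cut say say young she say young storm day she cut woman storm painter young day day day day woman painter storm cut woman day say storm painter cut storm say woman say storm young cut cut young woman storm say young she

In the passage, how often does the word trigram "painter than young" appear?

0

Scanning the 51 overlapping trigram windows for "painter than young":
  (none found)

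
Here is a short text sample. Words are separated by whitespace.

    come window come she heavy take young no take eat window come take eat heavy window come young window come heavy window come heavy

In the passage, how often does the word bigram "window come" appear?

Scanning the 23 overlapping bigram windows for "window come":
  position 2–3: window come
  position 11–12: window come
  position 16–17: window come
  position 19–20: window come
  position 22–23: window come

5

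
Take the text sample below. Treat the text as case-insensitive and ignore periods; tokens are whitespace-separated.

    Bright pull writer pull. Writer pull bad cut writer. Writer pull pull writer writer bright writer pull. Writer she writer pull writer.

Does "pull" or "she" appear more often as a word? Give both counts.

"pull" (7 vs 1)

"pull": 7 occurrences
"she": 1 occurrence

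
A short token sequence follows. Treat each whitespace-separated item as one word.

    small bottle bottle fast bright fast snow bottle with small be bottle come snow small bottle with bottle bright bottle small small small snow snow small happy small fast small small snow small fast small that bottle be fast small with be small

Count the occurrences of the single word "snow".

Scanning the 43 tokens for "snow":
  position 7: snow
  position 14: snow
  position 24: snow
  position 25: snow
  position 32: snow

5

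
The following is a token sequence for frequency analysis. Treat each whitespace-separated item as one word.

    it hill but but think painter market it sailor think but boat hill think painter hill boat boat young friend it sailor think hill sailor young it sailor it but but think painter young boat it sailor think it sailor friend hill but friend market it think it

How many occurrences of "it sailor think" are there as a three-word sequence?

3

Scanning the 46 overlapping trigram windows for "it sailor think":
  position 8–10: it sailor think
  position 21–23: it sailor think
  position 36–38: it sailor think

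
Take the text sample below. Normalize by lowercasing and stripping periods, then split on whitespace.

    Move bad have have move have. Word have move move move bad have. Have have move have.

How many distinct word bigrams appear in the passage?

8

17 tokens → 16 bigram windows in total.
Repeated bigrams (each contributes count−1 duplicates):
  have have: 3
  have move: 3
  bad have: 2
  move bad: 2
  move have: 2
  move move: 2
8 duplicate windows → 16 − 8 = 8 distinct.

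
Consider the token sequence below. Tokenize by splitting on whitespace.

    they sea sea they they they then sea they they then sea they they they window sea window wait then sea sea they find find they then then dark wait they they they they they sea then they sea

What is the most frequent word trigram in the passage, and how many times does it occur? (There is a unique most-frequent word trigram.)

"they they they", 5 times

Trigram frequencies (highest first):
  they they they: 5
  sea they they: 3
  sea sea they: 2
  they they then: 2
  they then sea: 2
  then sea they: 2
  … (21 more, each ≤ 1)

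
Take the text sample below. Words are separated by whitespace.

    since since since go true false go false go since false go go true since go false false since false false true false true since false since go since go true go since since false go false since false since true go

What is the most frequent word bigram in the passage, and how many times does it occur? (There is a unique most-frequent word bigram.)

"since false", 5 times

Bigram frequencies (highest first):
  since false: 5
  since go: 4
  false go: 4
  false since: 4
  since since: 3
  go true: 3
  … (9 more, each ≤ 3)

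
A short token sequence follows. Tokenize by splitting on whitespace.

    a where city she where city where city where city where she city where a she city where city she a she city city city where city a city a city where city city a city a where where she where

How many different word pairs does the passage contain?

41 tokens → 40 bigram windows in total.
Repeated bigrams (each contributes count−1 duplicates):
  city where: 7
  where city: 7
  city a: 4
  a city: 3
  city city: 3
  she city: 3
  a she: 2
  a where: 2
  … (3 more repeated)
26 duplicate windows → 40 − 26 = 14 distinct.

14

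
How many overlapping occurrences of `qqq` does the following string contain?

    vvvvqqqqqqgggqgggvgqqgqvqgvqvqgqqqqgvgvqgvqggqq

Sliding a length-3 window over the 47 characters (45 positions):
  position 5–7: qqq
  position 6–8: qqq
  position 7–9: qqq
  position 8–10: qqq
  position 32–34: qqq
  position 33–35: qqq

6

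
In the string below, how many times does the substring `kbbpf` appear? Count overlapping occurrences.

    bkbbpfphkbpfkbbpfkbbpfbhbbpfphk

Sliding a length-5 window over the 31 characters (27 positions):
  position 2–6: kbbpf
  position 13–17: kbbpf
  position 18–22: kbbpf

3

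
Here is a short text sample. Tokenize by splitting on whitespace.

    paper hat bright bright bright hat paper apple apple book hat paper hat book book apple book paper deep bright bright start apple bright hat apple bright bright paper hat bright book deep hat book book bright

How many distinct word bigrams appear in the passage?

37 tokens → 36 bigram windows in total.
Repeated bigrams (each contributes count−1 duplicates):
  bright bright: 4
  paper hat: 3
  apple book: 2
  apple bright: 2
  book book: 2
  bright hat: 2
  hat book: 2
  hat bright: 2
  … (1 more repeated)
12 duplicate windows → 36 − 12 = 24 distinct.

24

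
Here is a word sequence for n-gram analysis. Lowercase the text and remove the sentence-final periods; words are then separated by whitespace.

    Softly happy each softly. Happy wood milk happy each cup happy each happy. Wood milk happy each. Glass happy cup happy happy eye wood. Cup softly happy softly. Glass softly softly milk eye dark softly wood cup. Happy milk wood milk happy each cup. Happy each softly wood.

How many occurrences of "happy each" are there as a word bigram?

6

Scanning the 47 overlapping bigram windows for "happy each":
  position 2–3: happy each
  position 8–9: happy each
  position 11–12: happy each
  position 16–17: happy each
  position 42–43: happy each
  position 45–46: happy each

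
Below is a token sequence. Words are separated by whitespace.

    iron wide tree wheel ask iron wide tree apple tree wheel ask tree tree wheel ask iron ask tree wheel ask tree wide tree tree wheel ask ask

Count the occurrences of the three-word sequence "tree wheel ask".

Scanning the 26 overlapping trigram windows for "tree wheel ask":
  position 3–5: tree wheel ask
  position 10–12: tree wheel ask
  position 14–16: tree wheel ask
  position 19–21: tree wheel ask
  position 25–27: tree wheel ask

5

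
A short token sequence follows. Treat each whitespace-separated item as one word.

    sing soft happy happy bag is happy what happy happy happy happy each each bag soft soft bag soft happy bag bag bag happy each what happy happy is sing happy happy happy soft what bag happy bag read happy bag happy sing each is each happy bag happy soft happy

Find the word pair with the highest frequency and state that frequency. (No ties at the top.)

"happy happy", 7 times

Bigram frequencies (highest first):
  happy happy: 7
  happy bag: 5
  bag happy: 4
  soft happy: 3
  what happy: 2
  happy each: 2
  … (24 more, each ≤ 2)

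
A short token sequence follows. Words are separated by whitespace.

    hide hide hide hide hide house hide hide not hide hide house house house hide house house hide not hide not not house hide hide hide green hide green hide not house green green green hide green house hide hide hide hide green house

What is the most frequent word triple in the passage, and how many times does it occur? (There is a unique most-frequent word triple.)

Trigram frequencies (highest first):
  hide hide hide: 6
  house hide hide: 3
  hide hide house: 2
  hide not hide: 2
  hide house house: 2
  house house hide: 2
  … (21 more, each ≤ 2)

"hide hide hide", 6 times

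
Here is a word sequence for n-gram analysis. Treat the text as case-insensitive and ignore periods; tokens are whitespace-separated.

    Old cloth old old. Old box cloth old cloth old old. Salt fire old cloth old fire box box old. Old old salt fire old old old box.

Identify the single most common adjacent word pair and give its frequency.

Bigram frequencies (highest first):
  old old: 7
  cloth old: 4
  old cloth: 3
  old box: 2
  old salt: 2
  salt fire: 2
  … (6 more, each ≤ 2)

"old old", 7 times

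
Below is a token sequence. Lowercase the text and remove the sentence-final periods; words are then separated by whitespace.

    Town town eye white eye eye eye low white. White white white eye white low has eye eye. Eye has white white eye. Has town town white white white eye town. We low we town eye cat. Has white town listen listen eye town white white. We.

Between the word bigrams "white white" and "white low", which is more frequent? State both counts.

"white white": 7 occurrences
"white low": 1 occurrence

"white white" (7 vs 1)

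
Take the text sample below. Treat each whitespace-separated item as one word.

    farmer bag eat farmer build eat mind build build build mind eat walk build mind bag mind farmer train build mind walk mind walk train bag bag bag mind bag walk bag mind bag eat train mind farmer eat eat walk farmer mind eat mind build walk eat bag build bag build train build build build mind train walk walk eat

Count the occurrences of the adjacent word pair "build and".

Scanning the 60 overlapping bigram windows for "build and":
  (none found)

0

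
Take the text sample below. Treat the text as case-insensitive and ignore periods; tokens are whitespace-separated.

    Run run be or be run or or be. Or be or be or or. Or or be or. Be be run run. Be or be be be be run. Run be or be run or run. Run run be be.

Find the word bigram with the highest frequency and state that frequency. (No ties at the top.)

"or be", 8 times

Bigram frequencies (highest first):
  or be: 8
  be or: 7
  run run: 5
  be be: 5
  run be: 4
  be run: 4
  … (3 more, each ≤ 4)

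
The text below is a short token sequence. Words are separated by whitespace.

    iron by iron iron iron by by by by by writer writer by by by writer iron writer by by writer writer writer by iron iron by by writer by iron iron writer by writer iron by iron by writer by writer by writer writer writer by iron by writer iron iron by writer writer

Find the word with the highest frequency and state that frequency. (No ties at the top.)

"by", 23 times

Unigram frequencies (highest first):
  by: 23
  writer: 18
  iron: 14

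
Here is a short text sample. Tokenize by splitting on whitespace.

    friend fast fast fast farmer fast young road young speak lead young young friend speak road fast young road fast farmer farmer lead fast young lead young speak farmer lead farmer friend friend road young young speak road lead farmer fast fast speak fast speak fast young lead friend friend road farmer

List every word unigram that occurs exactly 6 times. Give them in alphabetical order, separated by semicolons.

friend; lead; road; speak

Unigram counts meeting the condition (exactly 6 times):
  friend: 6
  lead: 6
  road: 6
  speak: 6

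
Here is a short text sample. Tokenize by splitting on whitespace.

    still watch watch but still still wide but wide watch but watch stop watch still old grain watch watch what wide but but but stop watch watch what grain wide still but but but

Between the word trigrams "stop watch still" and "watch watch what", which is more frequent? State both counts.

"watch watch what" (2 vs 1)

"stop watch still": 1 occurrence
"watch watch what": 2 occurrences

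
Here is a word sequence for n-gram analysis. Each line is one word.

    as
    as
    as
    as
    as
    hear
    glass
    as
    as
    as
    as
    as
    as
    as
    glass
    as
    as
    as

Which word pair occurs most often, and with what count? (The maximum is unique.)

"as as", 12 times

Bigram frequencies (highest first):
  as as: 12
  glass as: 2
  as hear: 1
  hear glass: 1
  as glass: 1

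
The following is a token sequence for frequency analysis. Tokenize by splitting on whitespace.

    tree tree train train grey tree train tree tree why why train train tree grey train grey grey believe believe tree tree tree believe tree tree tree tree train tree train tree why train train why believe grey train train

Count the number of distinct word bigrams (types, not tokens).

40 tokens → 39 bigram windows in total.
Repeated bigrams (each contributes count−1 duplicates):
  tree tree: 7
  train train: 4
  train tree: 4
  tree train: 4
  believe tree: 2
  grey train: 2
  train grey: 2
  tree why: 2
  … (1 more repeated)
20 duplicate windows → 39 − 20 = 19 distinct.

19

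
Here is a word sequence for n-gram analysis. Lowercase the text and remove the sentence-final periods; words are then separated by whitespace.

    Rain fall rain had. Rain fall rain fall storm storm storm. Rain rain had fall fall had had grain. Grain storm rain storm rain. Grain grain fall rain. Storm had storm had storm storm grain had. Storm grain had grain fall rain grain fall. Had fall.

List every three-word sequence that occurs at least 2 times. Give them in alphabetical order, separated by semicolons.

Trigram counts meeting the condition (at least 2 times):
  grain fall rain: 2
  rain fall rain: 2
  storm grain had: 2
  storm had storm: 2

grain fall rain; rain fall rain; storm grain had; storm had storm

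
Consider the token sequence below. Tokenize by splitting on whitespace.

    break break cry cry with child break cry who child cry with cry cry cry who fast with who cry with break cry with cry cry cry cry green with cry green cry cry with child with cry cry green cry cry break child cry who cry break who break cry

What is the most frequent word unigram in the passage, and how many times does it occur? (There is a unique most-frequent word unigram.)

"cry", 23 times

Unigram frequencies (highest first):
  cry: 23
  with: 8
  break: 7
  who: 5
  child: 4
  green: 3
  … (1 more, each ≤ 1)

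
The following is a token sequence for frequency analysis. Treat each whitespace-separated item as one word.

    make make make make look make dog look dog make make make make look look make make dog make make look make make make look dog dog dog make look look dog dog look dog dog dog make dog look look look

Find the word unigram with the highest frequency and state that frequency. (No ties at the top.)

"make", 18 times

Unigram frequencies (highest first):
  make: 18
  look: 12
  dog: 12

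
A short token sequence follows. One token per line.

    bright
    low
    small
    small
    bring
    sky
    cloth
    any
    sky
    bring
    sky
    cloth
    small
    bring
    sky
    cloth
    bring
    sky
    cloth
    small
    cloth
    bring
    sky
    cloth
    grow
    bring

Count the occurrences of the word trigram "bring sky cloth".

Scanning the 24 overlapping trigram windows for "bring sky cloth":
  position 5–7: bring sky cloth
  position 10–12: bring sky cloth
  position 14–16: bring sky cloth
  position 17–19: bring sky cloth
  position 22–24: bring sky cloth

5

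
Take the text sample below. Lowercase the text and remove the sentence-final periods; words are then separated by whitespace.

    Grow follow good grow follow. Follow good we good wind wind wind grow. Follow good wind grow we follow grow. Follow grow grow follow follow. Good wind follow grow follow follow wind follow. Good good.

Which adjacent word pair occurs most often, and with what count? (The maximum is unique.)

Bigram frequencies (highest first):
  grow follow: 6
  follow good: 5
  follow follow: 3
  good wind: 3
  follow grow: 3
  wind wind: 2
  … (10 more, each ≤ 2)

"grow follow", 6 times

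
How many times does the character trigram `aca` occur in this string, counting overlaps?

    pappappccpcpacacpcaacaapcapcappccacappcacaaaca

5

Sliding a length-3 window over the 46 characters (44 positions):
  position 13–15: aca
  position 20–22: aca
  position 34–36: aca
  position 40–42: aca
  position 44–46: aca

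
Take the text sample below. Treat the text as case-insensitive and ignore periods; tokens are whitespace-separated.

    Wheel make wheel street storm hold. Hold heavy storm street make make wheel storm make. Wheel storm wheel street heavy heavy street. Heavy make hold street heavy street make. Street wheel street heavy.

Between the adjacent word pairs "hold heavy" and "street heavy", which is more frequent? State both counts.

"hold heavy": 1 occurrence
"street heavy": 4 occurrences

"street heavy" (4 vs 1)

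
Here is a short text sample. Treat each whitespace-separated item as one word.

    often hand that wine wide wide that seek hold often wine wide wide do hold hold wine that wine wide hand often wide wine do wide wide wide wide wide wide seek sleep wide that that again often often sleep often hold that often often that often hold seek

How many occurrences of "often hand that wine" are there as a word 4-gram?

1

Scanning the 46 overlapping 4-gram windows for "often hand that wine":
  position 1–4: often hand that wine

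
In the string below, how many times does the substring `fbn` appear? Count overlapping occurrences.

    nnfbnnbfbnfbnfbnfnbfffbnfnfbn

Sliding a length-3 window over the 29 characters (27 positions):
  position 3–5: fbn
  position 8–10: fbn
  position 11–13: fbn
  position 14–16: fbn
  position 22–24: fbn
  position 27–29: fbn

6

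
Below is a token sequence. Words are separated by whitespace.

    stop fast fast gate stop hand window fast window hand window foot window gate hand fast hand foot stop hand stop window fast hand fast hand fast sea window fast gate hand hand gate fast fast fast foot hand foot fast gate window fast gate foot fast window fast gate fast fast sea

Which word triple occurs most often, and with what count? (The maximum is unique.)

"window fast gate", 3 times

Trigram frequencies (highest first):
  window fast gate: 3
  hand fast hand: 2
  fast hand fast: 2
  gate fast fast: 2
  stop fast fast: 1
  fast fast gate: 1
  … (40 more, each ≤ 1)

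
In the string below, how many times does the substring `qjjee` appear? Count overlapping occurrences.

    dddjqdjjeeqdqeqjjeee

Sliding a length-5 window over the 20 characters (16 positions):
  position 15–19: qjjee

1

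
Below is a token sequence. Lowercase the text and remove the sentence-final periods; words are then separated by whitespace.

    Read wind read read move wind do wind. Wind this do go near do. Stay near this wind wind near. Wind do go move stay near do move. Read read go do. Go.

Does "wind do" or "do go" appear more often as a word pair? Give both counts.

"do go" (3 vs 2)

"wind do": 2 occurrences
"do go": 3 occurrences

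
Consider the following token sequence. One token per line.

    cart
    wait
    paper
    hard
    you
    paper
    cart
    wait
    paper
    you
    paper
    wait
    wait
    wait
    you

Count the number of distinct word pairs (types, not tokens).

15 tokens → 14 bigram windows in total.
Repeated bigrams (each contributes count−1 duplicates):
  cart wait: 2
  wait paper: 2
  wait wait: 2
  you paper: 2
4 duplicate windows → 14 − 4 = 10 distinct.

10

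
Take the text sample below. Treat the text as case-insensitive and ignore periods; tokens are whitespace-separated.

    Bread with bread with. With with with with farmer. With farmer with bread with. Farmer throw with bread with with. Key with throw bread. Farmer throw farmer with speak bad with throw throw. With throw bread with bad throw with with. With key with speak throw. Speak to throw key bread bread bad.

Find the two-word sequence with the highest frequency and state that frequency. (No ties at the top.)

"with with", 7 times

Bigram frequencies (highest first):
  with with: 7
  bread with: 5
  with bread: 3
  with farmer: 3
  farmer with: 3
  throw with: 3
  … (21 more, each ≤ 3)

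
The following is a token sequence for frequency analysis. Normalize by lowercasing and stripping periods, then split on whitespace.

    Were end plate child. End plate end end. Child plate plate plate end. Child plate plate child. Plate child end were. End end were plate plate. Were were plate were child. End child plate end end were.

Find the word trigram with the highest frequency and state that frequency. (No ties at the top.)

Trigram frequencies (highest first):
  end child plate: 3
  plate child end: 2
  plate end end: 2
  child plate plate: 2
  end end were: 2
  were end plate: 1
  … (23 more, each ≤ 1)

"end child plate", 3 times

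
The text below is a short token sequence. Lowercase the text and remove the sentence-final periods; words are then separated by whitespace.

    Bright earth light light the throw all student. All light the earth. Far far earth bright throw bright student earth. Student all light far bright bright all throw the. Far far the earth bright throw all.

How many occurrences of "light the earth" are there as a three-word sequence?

1

Scanning the 34 overlapping trigram windows for "light the earth":
  position 10–12: light the earth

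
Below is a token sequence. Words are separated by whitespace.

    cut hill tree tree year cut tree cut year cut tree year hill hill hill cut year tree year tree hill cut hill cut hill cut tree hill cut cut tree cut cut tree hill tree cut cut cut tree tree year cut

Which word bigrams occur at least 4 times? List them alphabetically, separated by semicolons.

cut cut; cut tree; hill cut; tree year

Bigram counts meeting the condition (at least 4 times):
  cut cut: 4
  cut tree: 6
  hill cut: 5
  tree year: 4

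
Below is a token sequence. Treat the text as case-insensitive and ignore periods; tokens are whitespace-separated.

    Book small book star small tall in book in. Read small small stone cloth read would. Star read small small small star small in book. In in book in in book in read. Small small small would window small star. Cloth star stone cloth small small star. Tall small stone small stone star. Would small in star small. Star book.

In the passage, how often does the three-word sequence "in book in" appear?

Scanning the 58 overlapping trigram windows for "in book in":
  position 7–9: in book in
  position 24–26: in book in
  position 27–29: in book in
  position 30–32: in book in

4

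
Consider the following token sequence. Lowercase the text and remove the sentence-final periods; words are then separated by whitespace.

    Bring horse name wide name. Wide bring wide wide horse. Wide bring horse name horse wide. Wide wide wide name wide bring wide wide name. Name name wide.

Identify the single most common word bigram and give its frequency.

"wide wide", 5 times

Bigram frequencies (highest first):
  wide wide: 5
  name wide: 4
  wide name: 3
  wide bring: 3
  bring horse: 2
  horse name: 2
  … (5 more, each ≤ 2)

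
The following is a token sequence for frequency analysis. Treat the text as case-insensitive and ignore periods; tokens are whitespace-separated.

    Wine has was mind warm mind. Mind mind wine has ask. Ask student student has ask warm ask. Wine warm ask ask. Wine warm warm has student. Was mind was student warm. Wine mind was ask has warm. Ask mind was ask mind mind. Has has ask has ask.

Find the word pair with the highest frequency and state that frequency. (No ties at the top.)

Bigram frequencies (highest first):
  has ask: 4
  mind mind: 3
  warm ask: 3
  mind was: 3
  wine has: 2
  was mind: 2
  … (25 more, each ≤ 2)

"has ask", 4 times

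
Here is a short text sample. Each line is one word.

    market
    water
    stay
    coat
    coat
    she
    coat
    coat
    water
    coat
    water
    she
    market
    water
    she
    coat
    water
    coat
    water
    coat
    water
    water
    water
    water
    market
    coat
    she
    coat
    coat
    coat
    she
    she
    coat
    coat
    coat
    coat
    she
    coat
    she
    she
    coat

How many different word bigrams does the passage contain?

41 tokens → 40 bigram windows in total.
Repeated bigrams (each contributes count−1 duplicates):
  coat coat: 7
  she coat: 6
  coat she: 5
  coat water: 5
  water coat: 3
  water water: 3
  market water: 2
  she she: 2
  … (1 more repeated)
26 duplicate windows → 40 − 26 = 14 distinct.

14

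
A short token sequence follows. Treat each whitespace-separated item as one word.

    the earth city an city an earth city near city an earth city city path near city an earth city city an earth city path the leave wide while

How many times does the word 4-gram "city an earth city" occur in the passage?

Scanning the 26 overlapping 4-gram windows for "city an earth city":
  position 5–8: city an earth city
  position 10–13: city an earth city
  position 17–20: city an earth city
  position 21–24: city an earth city

4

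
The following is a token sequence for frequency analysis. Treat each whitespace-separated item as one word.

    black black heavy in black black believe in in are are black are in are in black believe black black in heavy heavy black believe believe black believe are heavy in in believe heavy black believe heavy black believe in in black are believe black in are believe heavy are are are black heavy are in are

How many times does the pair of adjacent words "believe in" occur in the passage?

Scanning the 56 overlapping bigram windows for "believe in":
  position 7–8: believe in
  position 39–40: believe in

2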